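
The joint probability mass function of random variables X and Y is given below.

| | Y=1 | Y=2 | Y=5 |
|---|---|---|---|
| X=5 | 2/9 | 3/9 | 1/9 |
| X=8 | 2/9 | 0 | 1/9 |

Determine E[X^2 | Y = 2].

25

P(Y = 2) = 1/3.
Summing X^2·P(X=x,Y=y) over the conditioning event gives 25/3.
E[X^2 | Y = 2] = (25/3) / (1/3) = 25.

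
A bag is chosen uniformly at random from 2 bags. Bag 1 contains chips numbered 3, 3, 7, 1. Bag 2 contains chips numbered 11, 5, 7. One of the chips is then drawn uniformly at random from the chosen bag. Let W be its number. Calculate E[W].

E[W | bag 1] = (3+3+7+1)/4 = 7/2.
E[W | bag 2] = (11+5+7)/3 = 23/3.
By the law of total expectation,
E[W] = (1/2)·(7/2) + (1/2)·(23/3) = 67/12.

67/12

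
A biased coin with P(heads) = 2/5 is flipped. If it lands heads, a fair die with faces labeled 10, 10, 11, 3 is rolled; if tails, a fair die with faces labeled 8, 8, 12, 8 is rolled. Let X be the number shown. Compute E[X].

E[X | heads] = (10+10+11+3)/4 = 17/2.
E[X | tails] = (8+8+12+8)/4 = 9.
By the law of total expectation,
E[X] = (2/5)·(17/2) + (3/5)·(9) = 44/5.

44/5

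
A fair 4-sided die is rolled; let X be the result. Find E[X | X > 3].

4

Given X > 3, X is equally likely to be any of {4}.
E[X | X > 3] = (4) / 1 = 4.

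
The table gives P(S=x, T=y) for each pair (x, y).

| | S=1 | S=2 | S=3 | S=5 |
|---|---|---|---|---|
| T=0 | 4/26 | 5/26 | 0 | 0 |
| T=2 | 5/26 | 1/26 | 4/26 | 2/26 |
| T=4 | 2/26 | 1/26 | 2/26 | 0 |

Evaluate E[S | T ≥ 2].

P(T ≥ 2) = 17/26.
Summing S·P(S=x,T=y) over the conditioning event gives 3/2.
E[S | T ≥ 2] = (3/2) / (17/26) = 39/17.

39/17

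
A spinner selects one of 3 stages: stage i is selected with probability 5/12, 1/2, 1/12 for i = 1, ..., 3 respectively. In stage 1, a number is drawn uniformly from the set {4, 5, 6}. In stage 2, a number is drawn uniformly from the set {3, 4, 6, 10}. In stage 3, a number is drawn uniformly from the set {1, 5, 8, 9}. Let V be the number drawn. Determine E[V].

E[V | stage 1] = (4+5+6)/3 = 5.
E[V | stage 2] = (3+4+6+10)/4 = 23/4.
E[V | stage 3] = (1+5+8+9)/4 = 23/4.
By the law of total expectation,
E[V] = (5/12)·(5) + (1/2)·(23/4) + (1/12)·(23/4) = 87/16.

87/16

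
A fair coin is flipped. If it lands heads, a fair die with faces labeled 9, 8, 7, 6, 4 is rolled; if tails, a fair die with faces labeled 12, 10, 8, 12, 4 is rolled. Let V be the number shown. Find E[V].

E[V | heads] = (9+8+7+6+4)/5 = 34/5.
E[V | tails] = (12+10+8+12+4)/5 = 46/5.
By the law of total expectation,
E[V] = (1/2)·(34/5) + (1/2)·(46/5) = 8.

8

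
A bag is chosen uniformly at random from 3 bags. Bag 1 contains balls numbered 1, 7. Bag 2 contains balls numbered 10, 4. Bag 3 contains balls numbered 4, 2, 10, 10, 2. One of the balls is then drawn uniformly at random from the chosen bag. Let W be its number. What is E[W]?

E[W | bag 1] = (1+7)/2 = 4.
E[W | bag 2] = (10+4)/2 = 7.
E[W | bag 3] = (4+2+10+10+2)/5 = 28/5.
By the law of total expectation,
E[W] = (1/3)·(4) + (1/3)·(7) + (1/3)·(28/5) = 83/15.

83/15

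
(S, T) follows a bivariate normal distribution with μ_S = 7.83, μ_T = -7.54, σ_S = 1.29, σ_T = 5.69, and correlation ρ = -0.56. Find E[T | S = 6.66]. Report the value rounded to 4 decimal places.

-4.6500

E[T | S=x] = μ_T + ρ(σ_T/σ_S)(x − μ_S) for jointly normal variables.
E[T | S=6.66] = -7.54 + (-0.56)·(5.69/1.29)·(6.66 − (7.83)) = -7.54 + (-2.4701)·(-1.17) = -4.6500.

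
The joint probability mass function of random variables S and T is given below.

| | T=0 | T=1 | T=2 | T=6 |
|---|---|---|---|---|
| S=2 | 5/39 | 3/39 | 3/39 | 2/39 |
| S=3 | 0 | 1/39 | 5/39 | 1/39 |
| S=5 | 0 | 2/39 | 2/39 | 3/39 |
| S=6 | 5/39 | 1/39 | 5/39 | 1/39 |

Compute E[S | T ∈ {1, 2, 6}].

114/29

P(T ∈ {1, 2, 6}) = 29/39.
Summing S·P(S=x,T=y) over the conditioning event gives 38/13.
E[S | T ∈ {1, 2, 6}] = (38/13) / (29/39) = 114/29.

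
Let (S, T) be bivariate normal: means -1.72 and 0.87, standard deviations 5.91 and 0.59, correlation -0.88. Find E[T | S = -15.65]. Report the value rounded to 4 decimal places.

For a bivariate normal, E[T | S=x] = μ_T + ρ·(σ_T/σ_S)·(x − μ_S).
E[T | S=-15.65] = 0.87 + (-0.88)·(0.59/5.91)·(-15.65 − (-1.72)) = 0.87 + (-0.087851)·(-13.93) = 2.0938.

2.0938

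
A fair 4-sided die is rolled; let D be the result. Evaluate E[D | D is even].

Given D is even, D is equally likely to be any of {2, 4}.
E[D | D is even] = (2 + 4) / 2 = 3.

3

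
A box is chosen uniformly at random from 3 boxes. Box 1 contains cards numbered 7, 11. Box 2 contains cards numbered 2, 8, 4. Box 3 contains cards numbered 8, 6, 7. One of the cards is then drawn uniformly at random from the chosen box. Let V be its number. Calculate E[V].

E[V | box 1] = (7+11)/2 = 9.
E[V | box 2] = (2+8+4)/3 = 14/3.
E[V | box 3] = (8+6+7)/3 = 7.
E[V] = (1/3)·(9) + (1/3)·(14/3) + (1/3)·(7) = 62/9.

62/9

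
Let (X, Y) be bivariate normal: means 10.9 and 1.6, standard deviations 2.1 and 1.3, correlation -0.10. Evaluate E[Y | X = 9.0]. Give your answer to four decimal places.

1.7176

E[Y | X=x] = μ_Y + ρ(σ_Y/σ_X)(x − μ_X) for jointly normal variables.
E[Y | X=9.0] = 1.6 + (-0.10)·(1.3/2.1)·(9.0 − (10.9)) = 1.6 + (-0.061905)·(-1.9) = 1.7176.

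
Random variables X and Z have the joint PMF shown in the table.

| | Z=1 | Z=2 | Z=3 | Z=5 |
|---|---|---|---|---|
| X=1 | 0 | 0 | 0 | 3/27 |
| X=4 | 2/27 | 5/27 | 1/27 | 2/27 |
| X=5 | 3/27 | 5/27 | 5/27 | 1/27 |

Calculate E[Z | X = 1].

5

P(X = 1) = 1/9.
Σ Z·P over the event = 5·(3/27) = 5/9.
E[Z | X = 1] = (5/9) / (1/9) = 5.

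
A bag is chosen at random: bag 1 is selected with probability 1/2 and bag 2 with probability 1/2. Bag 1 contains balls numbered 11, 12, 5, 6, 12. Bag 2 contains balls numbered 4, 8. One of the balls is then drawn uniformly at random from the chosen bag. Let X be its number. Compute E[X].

E[X | bag 1] = (11+12+5+6+12)/5 = 46/5.
E[X | bag 2] = (4+8)/2 = 6.
E[X] = (1/2)·(46/5) + (1/2)·(6) = 38/5.

38/5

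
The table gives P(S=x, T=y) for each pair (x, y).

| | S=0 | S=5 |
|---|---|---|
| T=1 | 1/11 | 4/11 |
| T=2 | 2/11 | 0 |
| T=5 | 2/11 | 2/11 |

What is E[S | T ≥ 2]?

P(T ≥ 2) = 6/11.
Σ S·P over the event = 0·(2/11) + 0·(2/11) + 5·(2/11) = 10/11.
E[S | T ≥ 2] = (10/11) / (6/11) = 5/3.

5/3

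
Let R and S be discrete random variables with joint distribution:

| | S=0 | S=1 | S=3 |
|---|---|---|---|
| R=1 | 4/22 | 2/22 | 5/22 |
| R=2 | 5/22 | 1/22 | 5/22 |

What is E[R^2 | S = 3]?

5/2

P(S = 3) = 5/11.
Σ R^2·P over the event = 1·(5/22) + 4·(5/22) = 25/22.
E[R^2 | S = 3] = (25/22) / (5/11) = 5/2.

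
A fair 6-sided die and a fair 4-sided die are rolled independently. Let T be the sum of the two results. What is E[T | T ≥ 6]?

52/7

P(T ≥ 6) = 7/12.
Σ over the event: 6·1/6 + 7·1/6 + 8·1/8 + 9·1/12 + 10·1/24 = 13/3.
E[T | T ≥ 6] = (13/3) / (7/12) = 52/7.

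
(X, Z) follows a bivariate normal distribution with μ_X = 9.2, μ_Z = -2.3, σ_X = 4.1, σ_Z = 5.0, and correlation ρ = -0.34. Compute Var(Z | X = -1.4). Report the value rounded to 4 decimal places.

The conditional variance in a bivariate normal is σ_Z²(1 − ρ²), independent of x.
Var(Z | X=-1.4) = (5.0)²·(1 − (-0.34)²) = 25·0.8844 = 22.1100.

22.1100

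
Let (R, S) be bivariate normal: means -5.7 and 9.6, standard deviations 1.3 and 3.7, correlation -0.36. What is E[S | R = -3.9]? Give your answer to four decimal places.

The regression of S on R has slope ρ·σ_S/σ_R and passes through (μ_R, μ_S).
E[S | R=-3.9] = 9.6 + (-0.36)·(3.7/1.3)·(-3.9 − (-5.7)) = 9.6 + (-1.0246)·(1.8) = 7.7557.

7.7557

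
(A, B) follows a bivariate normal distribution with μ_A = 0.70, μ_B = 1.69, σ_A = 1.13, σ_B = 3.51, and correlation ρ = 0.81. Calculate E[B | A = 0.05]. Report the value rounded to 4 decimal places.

E[B | A=x] = μ_B + ρ(σ_B/σ_A)(x − μ_A) for jointly normal variables.
E[B | A=0.05] = 1.69 + (0.81)·(3.51/1.13)·(0.05 − (0.70)) = 1.69 + (2.516)·(-0.65) = 0.0546.

0.0546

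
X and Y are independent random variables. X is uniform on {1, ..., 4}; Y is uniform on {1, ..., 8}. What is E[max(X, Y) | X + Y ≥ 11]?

23/3

P(X + Y ≥ 11) = 3/32.
Summing max(X,Y)·P(x,y) over outcomes with X + Y ≥ 11 gives 23/32.
E[max(X, Y) | X + Y ≥ 11] = (23/32) / (3/32) = 23/3.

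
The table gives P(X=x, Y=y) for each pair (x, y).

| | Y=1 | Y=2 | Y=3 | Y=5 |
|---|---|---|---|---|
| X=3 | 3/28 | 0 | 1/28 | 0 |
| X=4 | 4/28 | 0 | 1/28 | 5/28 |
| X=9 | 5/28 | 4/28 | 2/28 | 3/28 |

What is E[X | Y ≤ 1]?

P(Y ≤ 1) = 3/7.
Σ X·P over the event = 3·(3/28) + 4·(4/28) + 9·(5/28) = 5/2.
E[X | Y ≤ 1] = (5/2) / (3/7) = 35/6.

35/6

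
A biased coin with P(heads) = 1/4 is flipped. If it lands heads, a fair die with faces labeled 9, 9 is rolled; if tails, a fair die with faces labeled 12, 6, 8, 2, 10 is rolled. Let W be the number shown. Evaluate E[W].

E[W | heads] = (9+9)/2 = 9.
E[W | tails] = (12+6+8+2+10)/5 = 38/5.
By the law of total expectation,
E[W] = (1/4)·(9) + (3/4)·(38/5) = 159/20.

159/20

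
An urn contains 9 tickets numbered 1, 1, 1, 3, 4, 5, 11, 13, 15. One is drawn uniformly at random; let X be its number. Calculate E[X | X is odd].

25/4

P(X is odd) = 8/9.
Σ over the event: 1·1/3 + 3·1/9 + 5·1/9 + 11·1/9 + 13·1/9 + 15·1/9 = 50/9.
E[X | X is odd] = (50/9) / (8/9) = 25/4.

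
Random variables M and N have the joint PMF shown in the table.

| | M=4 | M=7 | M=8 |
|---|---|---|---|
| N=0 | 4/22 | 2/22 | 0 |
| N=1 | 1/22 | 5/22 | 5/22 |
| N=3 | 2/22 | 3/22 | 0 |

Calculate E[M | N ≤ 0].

P(N ≤ 0) = 3/11.
Summing M·P(M=x,N=y) over the conditioning event gives 15/11.
E[M | N ≤ 0] = (15/11) / (3/11) = 5.

5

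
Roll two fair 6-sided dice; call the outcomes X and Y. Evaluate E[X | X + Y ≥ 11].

Outcomes with X + Y ≥ 11: (5,6), (6,5), (6,6), each with probability 1/36.
E[X | X + Y ≥ 11] = (5 + 6 + 6) / 3 = 17/3.

17/3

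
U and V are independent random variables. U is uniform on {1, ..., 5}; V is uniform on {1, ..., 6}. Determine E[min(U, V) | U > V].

2

P(U > V) = 1/3.
Summing min(U,V)·P(x,y) over outcomes with U > V gives 2/3.
E[min(U, V) | U > V] = (2/3) / (1/3) = 2.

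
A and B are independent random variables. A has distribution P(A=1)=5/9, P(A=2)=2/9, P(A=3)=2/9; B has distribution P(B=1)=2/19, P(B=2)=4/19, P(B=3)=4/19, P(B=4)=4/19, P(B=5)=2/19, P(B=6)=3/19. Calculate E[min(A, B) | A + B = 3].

1

P(A + B = 3) = 8/57.
Summing min(A,B)·P(x,y) over outcomes with A + B = 3 gives 8/57.
E[min(A, B) | A + B = 3] = (8/57) / (8/57) = 1.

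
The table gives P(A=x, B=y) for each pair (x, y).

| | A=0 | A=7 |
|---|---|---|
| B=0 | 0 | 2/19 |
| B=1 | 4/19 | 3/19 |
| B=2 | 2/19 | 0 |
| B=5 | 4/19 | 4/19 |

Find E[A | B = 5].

7/2

P(B = 5) = 8/19.
Σ A·P over the event = 0·(4/19) + 7·(4/19) = 28/19.
E[A | B = 5] = (28/19) / (8/19) = 7/2.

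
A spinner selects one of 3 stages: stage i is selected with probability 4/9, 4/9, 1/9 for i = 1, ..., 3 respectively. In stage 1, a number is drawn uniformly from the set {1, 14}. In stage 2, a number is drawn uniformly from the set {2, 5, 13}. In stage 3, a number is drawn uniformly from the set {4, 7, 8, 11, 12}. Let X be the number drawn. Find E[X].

976/135

E[X | stage 1] = (1+14)/2 = 15/2.
E[X | stage 2] = (2+5+13)/3 = 20/3.
E[X | stage 3] = (4+7+8+11+12)/5 = 42/5.
By the law of total expectation,
E[X] = (4/9)·(15/2) + (4/9)·(20/3) + (1/9)·(42/5) = 976/135.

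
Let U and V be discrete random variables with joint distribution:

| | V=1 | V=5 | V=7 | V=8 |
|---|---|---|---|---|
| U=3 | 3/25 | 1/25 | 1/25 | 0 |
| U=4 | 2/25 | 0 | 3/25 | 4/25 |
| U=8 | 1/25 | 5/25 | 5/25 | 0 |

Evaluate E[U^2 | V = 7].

377/9

P(V = 7) = 9/25.
Σ U^2·P over the event = 9·(1/25) + 16·(3/25) + 64·(5/25) = 377/25.
E[U^2 | V = 7] = (377/25) / (9/25) = 377/9.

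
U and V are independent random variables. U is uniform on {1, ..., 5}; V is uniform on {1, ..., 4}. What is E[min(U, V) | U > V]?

2

Outcomes with U > V: (2,1), (3,1), (3,2), (4,1), (4,2), (4,3), (5,1), (5,2), (5,3), (5,4), each with probability 1/20.
E[min(U, V) | U > V] = (1 + 1 + 2 + 1 + 2 + 3 + 1 + 2 + 3 + 4) / 10 = 2.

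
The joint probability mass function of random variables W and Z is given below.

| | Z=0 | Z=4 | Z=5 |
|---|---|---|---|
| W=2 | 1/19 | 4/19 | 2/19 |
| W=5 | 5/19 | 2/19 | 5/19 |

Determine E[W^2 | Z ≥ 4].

P(Z ≥ 4) = 13/19.
Σ W^2·P over the event = 4·(4/19) + 4·(2/19) + 25·(2/19) + 25·(5/19) = 199/19.
E[W^2 | Z ≥ 4] = (199/19) / (13/19) = 199/13.

199/13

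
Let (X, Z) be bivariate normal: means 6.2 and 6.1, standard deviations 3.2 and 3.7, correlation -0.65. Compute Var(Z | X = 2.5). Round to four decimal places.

7.9060

For a bivariate normal, Var(Z | X=x) = σ_Z²(1 − ρ²).
Var(Z | X=2.5) = (3.7)²·(1 − (-0.65)²) = 13.69·0.5775 = 7.9060.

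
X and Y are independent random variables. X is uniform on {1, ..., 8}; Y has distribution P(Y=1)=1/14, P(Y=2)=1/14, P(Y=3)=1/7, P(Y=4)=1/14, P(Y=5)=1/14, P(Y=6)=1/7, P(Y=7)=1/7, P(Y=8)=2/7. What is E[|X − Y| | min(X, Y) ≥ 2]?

220/91

P(min(X, Y) ≥ 2) = 13/16.
Summing |X−Y|·P(x,y) over outcomes with min(X, Y) ≥ 2 gives 55/28.
E[|X − Y| | min(X, Y) ≥ 2] = (55/28) / (13/16) = 220/91.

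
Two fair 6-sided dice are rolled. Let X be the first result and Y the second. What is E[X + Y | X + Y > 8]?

Outcomes with X + Y > 8: (3,6), (4,5), (4,6), (5,4), (5,5), (5,6), (6,3), (6,4), (6,5), (6,6), each with probability 1/36.
E[X + Y | X + Y > 8] = (9 + 9 + 10 + 9 + 10 + 11 + 9 + 10 + 11 + 12) / 10 = 10.

10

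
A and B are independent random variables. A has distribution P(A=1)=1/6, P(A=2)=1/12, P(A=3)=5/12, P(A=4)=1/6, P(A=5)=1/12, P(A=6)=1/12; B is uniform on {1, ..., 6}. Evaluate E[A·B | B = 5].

95/6

P(B = 5) = 1/6.
Summing AB·P(x,y) over outcomes with B = 5 gives 95/36.
E[A·B | B = 5] = (95/36) / (1/6) = 95/6.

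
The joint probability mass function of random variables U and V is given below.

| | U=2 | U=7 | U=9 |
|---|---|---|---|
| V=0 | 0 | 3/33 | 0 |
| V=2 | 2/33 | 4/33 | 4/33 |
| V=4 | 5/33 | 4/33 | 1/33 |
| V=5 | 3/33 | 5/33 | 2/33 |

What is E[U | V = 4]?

47/10

P(V = 4) = 10/33.
Summing U·P(U=x,V=y) over the conditioning event gives 47/33.
E[U | V = 4] = (47/33) / (10/33) = 47/10.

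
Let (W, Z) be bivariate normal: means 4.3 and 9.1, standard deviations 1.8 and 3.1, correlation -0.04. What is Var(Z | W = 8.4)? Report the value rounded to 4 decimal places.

9.5946

The conditional variance in a bivariate normal is σ_Z²(1 − ρ²), independent of x.
Var(Z | W=8.4) = (3.1)²·(1 − (-0.04)²) = 9.61·0.9984 = 9.5946.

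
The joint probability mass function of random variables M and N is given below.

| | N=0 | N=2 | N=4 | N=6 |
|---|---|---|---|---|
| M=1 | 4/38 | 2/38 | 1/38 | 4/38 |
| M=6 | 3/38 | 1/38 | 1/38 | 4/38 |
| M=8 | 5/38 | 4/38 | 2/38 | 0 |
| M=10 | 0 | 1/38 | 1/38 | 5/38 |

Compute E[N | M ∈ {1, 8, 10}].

P(M ∈ {1, 8, 10}) = 29/38.
Summing N·P(M=x,N=y) over the conditioning event gives 42/19.
E[N | M ∈ {1, 8, 10}] = (42/19) / (29/38) = 84/29.

84/29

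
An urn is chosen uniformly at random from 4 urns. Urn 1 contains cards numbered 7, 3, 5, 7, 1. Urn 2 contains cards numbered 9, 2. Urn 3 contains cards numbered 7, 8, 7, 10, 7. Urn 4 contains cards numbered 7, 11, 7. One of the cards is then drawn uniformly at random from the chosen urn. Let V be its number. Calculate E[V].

E[V | urn 1] = (7+3+5+7+1)/5 = 23/5.
E[V | urn 2] = (9+2)/2 = 11/2.
E[V | urn 3] = (7+8+7+10+7)/5 = 39/5.
E[V | urn 4] = (7+11+7)/3 = 25/3.
E[V] = (1/4)·(23/5) + (1/4)·(11/2) + (1/4)·(39/5) + (1/4)·(25/3) = 787/120.

787/120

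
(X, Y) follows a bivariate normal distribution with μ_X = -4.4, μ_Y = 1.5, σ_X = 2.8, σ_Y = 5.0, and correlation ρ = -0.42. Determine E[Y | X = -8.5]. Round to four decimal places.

For a bivariate normal, E[Y | X=x] = μ_Y + ρ·(σ_Y/σ_X)·(x − μ_X).
E[Y | X=-8.5] = 1.5 + (-0.42)·(5.0/2.8)·(-8.5 − (-4.4)) = 1.5 + (-0.75)·(-4.1) = 4.5750.

4.5750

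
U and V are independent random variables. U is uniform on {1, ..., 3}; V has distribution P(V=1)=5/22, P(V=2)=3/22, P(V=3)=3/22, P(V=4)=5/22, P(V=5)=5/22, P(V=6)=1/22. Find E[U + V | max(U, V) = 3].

80/17

P(max(U, V) = 3) = 17/66.
Summing (U+V)·P(x,y) over outcomes with max(U, V) = 3 gives 40/33.
E[U + V | max(U, V) = 3] = (40/33) / (17/66) = 80/17.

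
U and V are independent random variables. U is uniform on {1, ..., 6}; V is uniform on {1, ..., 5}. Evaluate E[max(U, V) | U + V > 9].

17/3

Outcomes with U + V > 9: (5,5), (6,4), (6,5), each with probability 1/30.
E[max(U, V) | U + V > 9] = (5 + 6 + 6) / 3 = 17/3.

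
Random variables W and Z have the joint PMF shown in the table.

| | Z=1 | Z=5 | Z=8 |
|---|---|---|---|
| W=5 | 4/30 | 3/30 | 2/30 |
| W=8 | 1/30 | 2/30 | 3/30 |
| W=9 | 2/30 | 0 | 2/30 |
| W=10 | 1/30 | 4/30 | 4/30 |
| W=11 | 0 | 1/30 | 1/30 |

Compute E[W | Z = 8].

P(Z = 8) = 2/5.
Σ W·P over the event = 5·(2/30) + 8·(3/30) + 9·(2/30) + 10·(4/30) + 11·(1/30) = 103/30.
E[W | Z = 8] = (103/30) / (2/5) = 103/12.

103/12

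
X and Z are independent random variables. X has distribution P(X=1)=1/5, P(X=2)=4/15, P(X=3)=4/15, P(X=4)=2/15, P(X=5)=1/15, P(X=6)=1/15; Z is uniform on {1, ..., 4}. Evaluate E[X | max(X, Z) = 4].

P(max(X, Z) = 4) = 19/60.
Summing X·P(x,y) over outcomes with max(X, Z) = 4 gives 11/12.
E[X | max(X, Z) = 4] = (11/12) / (19/60) = 55/19.

55/19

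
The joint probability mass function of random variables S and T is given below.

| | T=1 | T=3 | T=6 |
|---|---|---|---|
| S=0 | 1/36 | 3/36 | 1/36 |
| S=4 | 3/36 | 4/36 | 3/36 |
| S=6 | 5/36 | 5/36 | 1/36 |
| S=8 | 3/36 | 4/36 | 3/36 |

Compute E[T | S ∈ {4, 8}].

P(S ∈ {4, 8}) = 5/9.
Σ T·P over the event = 1·(3/36) + 3·(4/36) + 6·(3/36) + 1·(3/36) + 3·(4/36) + 6·(3/36) = 11/6.
E[T | S ∈ {4, 8}] = (11/6) / (5/9) = 33/10.

33/10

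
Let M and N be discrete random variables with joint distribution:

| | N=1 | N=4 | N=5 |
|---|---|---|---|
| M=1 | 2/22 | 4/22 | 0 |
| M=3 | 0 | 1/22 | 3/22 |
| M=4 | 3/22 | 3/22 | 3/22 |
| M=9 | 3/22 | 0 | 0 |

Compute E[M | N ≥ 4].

20/7

P(N ≥ 4) = 7/11.
Σ M·P over the event = 1·(4/22) + 3·(1/22) + 3·(3/22) + 4·(3/22) + 4·(3/22) = 20/11.
E[M | N ≥ 4] = (20/11) / (7/11) = 20/7.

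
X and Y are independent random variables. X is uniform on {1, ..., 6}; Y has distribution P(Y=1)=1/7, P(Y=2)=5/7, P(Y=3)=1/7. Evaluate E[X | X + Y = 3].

7/6

P(X + Y = 3) = 1/7.
Summing X·P(x,y) over outcomes with X + Y = 3 gives 1/6.
E[X | X + Y = 3] = (1/6) / (1/7) = 7/6.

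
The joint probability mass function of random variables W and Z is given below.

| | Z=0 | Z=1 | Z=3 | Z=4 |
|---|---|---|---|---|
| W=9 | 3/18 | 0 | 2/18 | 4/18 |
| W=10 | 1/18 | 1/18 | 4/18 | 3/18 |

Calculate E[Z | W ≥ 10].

25/9

P(W ≥ 10) = 1/2.
Summing Z·P(W=x,Z=y) over the conditioning event gives 25/18.
E[Z | W ≥ 10] = (25/18) / (1/2) = 25/9.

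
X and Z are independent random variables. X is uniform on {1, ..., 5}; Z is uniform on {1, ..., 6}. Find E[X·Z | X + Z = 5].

Outcomes with X + Z = 5: (1,4), (2,3), (3,2), (4,1), each with probability 1/30.
E[X·Z | X + Z = 5] = (4 + 6 + 6 + 4) / 4 = 5.

5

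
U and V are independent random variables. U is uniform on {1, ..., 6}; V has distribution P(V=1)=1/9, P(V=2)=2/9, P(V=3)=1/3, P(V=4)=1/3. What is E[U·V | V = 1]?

7/2

P(V = 1) = 1/9.
Summing UV·P(x,y) over outcomes with V = 1 gives 7/18.
E[U·V | V = 1] = (7/18) / (1/9) = 7/2.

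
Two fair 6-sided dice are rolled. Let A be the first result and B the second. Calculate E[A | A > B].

P(A > B) = 5/12.
Summing A·P(x,y) over outcomes with A > B gives 35/18.
E[A | A > B] = (35/18) / (5/12) = 14/3.

14/3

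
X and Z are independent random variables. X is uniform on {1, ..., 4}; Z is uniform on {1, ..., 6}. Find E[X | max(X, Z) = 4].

22/7

Outcomes with max(X, Z) = 4: (1,4), (2,4), (3,4), (4,1), (4,2), (4,3), (4,4), each with probability 1/24.
E[X | max(X, Z) = 4] = (1 + 2 + 3 + 4 + 4 + 4 + 4) / 7 = 22/7.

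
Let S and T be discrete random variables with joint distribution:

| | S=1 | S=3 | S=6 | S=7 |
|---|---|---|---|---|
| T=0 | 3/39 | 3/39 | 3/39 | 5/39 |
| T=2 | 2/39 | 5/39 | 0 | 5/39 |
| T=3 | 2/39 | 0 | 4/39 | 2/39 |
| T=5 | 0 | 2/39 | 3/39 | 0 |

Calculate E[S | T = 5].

P(T = 5) = 5/39.
Σ S·P over the event = 3·(2/39) + 6·(3/39) = 8/13.
E[S | T = 5] = (8/13) / (5/39) = 24/5.

24/5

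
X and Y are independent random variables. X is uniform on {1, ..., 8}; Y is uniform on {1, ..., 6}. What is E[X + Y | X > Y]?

79/9

P(X > Y) = 9/16.
Summing (X+Y)·P(x,y) over outcomes with X > Y gives 79/16.
E[X + Y | X > Y] = (79/16) / (9/16) = 79/9.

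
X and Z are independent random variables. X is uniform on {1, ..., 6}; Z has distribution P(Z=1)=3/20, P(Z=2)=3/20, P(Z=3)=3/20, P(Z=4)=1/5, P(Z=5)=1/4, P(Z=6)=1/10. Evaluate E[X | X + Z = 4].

2

P(X + Z = 4) = 3/40.
Summing X·P(x,y) over outcomes with X + Z = 4 gives 3/20.
E[X | X + Z = 4] = (3/20) / (3/40) = 2.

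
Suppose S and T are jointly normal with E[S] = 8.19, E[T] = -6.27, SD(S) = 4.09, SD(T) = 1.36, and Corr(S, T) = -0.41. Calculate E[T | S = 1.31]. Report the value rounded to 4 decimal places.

The regression of T on S has slope ρ·σ_T/σ_S and passes through (μ_S, μ_T).
E[T | S=1.31] = -6.27 + (-0.41)·(1.36/4.09)·(1.31 − (8.19)) = -6.27 + (-0.13633)·(-6.88) = -5.3320.

-5.3320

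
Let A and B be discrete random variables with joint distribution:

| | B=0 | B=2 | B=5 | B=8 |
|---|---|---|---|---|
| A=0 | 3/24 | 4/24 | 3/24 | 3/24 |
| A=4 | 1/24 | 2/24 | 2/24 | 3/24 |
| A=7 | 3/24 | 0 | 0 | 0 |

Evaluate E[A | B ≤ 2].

33/13

P(B ≤ 2) = 13/24.
Σ A·P over the event = 0·(3/24) + 0·(4/24) + 4·(1/24) + 4·(2/24) + 7·(3/24) = 11/8.
E[A | B ≤ 2] = (11/8) / (13/24) = 33/13.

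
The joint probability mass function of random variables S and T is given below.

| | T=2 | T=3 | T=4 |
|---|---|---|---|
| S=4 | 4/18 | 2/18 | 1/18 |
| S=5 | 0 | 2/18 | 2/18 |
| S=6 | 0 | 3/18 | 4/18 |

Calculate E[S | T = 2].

P(T = 2) = 2/9.
Σ S·P over the event = 4·(4/18) = 8/9.
E[S | T = 2] = (8/9) / (2/9) = 4.

4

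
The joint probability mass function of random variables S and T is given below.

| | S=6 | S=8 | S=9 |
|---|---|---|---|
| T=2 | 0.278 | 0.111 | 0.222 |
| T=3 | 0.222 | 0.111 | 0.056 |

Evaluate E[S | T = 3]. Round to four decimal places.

7.0026

P(T = 3) = 0.389.
Σ S·P over the event = 6·(0.222) + 8·(0.111) + 9·(0.056) = 2.724.
E[S | T = 3] = (2.724) / (0.389) = 7.0026.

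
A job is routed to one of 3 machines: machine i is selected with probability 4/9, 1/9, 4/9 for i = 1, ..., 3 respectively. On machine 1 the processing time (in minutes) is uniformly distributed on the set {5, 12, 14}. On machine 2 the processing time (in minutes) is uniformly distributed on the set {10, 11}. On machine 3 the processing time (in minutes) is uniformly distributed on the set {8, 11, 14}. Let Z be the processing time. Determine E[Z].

E[Z | machine 1] = (5+12+14)/3 = 31/3.
E[Z | machine 2] = (10+11)/2 = 21/2.
E[Z | machine 3] = (8+11+14)/3 = 11.
E[Z] = (4/9)·(31/3) + (1/9)·(21/2) + (4/9)·(11) = 575/54.

575/54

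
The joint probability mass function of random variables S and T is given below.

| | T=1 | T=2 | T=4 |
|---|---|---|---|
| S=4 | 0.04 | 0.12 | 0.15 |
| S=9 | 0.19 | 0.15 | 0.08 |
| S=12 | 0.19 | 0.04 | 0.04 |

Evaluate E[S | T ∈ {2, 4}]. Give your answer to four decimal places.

P(T ∈ {2, 4}) = 0.58.
Σ S·P over the event = 4·(0.12) + 4·(0.15) + 9·(0.15) + 9·(0.08) + 12·(0.04) + 12·(0.04) = 4.11.
E[S | T ∈ {2, 4}] = (4.11) / (0.58) = 7.0862.

7.0862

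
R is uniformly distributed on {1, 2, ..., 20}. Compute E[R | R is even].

11

Given R is even, R is equally likely to be any of {2, 4, 6, 8, 10, 12, 14, 16, 18, 20}.
E[R | R is even] = (2 + 4 + 6 + 8 + 10 + 12 + 14 + 16 + 18 + 20) / 10 = 11.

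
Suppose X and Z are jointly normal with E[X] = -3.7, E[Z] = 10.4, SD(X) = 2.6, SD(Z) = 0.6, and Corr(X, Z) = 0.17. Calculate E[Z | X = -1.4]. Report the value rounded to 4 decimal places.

E[Z | X=x] = μ_Z + ρ(σ_Z/σ_X)(x − μ_X) for jointly normal variables.
E[Z | X=-1.4] = 10.4 + (0.17)·(0.6/2.6)·(-1.4 − (-3.7)) = 10.4 + (0.039231)·(2.3) = 10.4902.

10.4902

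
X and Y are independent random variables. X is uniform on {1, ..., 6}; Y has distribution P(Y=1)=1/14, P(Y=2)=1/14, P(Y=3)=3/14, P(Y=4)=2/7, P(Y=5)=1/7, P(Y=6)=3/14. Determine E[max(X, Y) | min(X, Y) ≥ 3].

61/12

P(min(X, Y) ≥ 3) = 4/7.
Summing max(X,Y)·P(x,y) over outcomes with min(X, Y) ≥ 3 gives 61/21.
E[max(X, Y) | min(X, Y) ≥ 3] = (61/21) / (4/7) = 61/12.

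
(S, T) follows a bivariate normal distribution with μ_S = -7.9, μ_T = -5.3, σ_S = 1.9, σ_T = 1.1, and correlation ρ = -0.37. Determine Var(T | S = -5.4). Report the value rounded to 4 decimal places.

The conditional variance in a bivariate normal is σ_T²(1 − ρ²), independent of x.
Var(T | S=-5.4) = (1.1)²·(1 − (-0.37)²) = 1.21·0.8631 = 1.0444.

1.0444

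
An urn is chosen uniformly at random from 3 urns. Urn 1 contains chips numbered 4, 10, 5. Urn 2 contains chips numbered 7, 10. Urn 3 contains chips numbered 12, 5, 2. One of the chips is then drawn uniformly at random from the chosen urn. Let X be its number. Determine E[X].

127/18

E[X | urn 1] = (4+10+5)/3 = 19/3.
E[X | urn 2] = (7+10)/2 = 17/2.
E[X | urn 3] = (12+5+2)/3 = 19/3.
By the law of total expectation,
E[X] = (1/3)·(19/3) + (1/3)·(17/2) + (1/3)·(19/3) = 127/18.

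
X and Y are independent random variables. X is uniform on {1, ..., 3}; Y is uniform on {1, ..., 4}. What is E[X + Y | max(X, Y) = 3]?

24/5

P(max(X, Y) = 3) = 5/12.
Summing (X+Y)·P(x,y) over outcomes with max(X, Y) = 3 gives 2.
E[X + Y | max(X, Y) = 3] = (2) / (5/12) = 24/5.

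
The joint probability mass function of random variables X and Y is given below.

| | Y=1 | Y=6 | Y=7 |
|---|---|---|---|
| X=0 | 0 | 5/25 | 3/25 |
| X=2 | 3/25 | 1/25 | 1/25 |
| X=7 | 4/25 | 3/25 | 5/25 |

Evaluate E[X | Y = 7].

P(Y = 7) = 9/25.
Σ X·P over the event = 0·(3/25) + 2·(1/25) + 7·(5/25) = 37/25.
E[X | Y = 7] = (37/25) / (9/25) = 37/9.

37/9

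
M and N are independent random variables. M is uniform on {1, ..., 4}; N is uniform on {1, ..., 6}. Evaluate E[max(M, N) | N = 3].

13/4

Outcomes with N = 3: (1,3), (2,3), (3,3), (4,3), each with probability 1/24.
E[max(M, N) | N = 3] = (3 + 3 + 3 + 4) / 4 = 13/4.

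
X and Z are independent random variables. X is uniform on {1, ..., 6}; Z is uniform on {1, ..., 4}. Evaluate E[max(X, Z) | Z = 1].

7/2

Outcomes with Z = 1: (1,1), (2,1), (3,1), (4,1), (5,1), (6,1), each with probability 1/24.
E[max(X, Z) | Z = 1] = (1 + 2 + 3 + 4 + 5 + 6) / 6 = 7/2.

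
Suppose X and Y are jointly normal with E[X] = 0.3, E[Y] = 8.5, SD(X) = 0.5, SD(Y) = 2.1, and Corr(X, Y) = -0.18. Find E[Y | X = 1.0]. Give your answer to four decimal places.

7.9708

E[Y | X=x] = μ_Y + ρ(σ_Y/σ_X)(x − μ_X) for jointly normal variables.
E[Y | X=1.0] = 8.5 + (-0.18)·(2.1/0.5)·(1.0 − (0.3)) = 8.5 + (-0.756)·(0.7) = 7.9708.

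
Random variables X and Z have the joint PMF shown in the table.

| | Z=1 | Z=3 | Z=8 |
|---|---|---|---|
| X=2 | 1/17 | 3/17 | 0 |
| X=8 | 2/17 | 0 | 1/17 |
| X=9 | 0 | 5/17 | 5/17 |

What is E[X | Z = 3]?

51/8

P(Z = 3) = 8/17.
Σ X·P over the event = 2·(3/17) + 9·(5/17) = 3.
E[X | Z = 3] = (3) / (8/17) = 51/8.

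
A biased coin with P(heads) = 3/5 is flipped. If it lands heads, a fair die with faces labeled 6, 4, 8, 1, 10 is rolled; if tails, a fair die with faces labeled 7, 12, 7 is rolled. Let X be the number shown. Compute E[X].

E[X | heads] = (6+4+8+1+10)/5 = 29/5.
E[X | tails] = (7+12+7)/3 = 26/3.
E[X] = (3/5)·(29/5) + (2/5)·(26/3) = 521/75.

521/75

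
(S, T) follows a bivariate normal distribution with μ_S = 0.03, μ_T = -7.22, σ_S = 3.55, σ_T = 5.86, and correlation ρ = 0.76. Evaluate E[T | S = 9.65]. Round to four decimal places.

The regression of T on S has slope ρ·σ_T/σ_S and passes through (μ_S, μ_T).
E[T | S=9.65] = -7.22 + (0.76)·(5.86/3.55)·(9.65 − (0.03)) = -7.22 + (1.254535)·(9.62) = 4.8486.

4.8486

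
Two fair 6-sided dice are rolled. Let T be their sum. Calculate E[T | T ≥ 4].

P(T ≥ 4) = 11/12.
E[T | T ≥ 4] = (61/9) / (11/12) = 244/33.

244/33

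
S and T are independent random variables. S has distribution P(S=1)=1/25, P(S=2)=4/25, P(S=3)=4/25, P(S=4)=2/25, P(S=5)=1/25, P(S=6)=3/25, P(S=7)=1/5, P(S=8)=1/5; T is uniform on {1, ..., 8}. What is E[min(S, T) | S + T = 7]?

P(S + T = 7) = 3/40.
Summing min(S,T)·P(x,y) over outcomes with S + T = 7 gives 4/25.
E[min(S, T) | S + T = 7] = (4/25) / (3/40) = 32/15.

32/15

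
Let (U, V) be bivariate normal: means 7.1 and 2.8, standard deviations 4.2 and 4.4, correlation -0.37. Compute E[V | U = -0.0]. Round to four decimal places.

5.5521

For a bivariate normal, E[V | U=x] = μ_V + ρ·(σ_V/σ_U)·(x − μ_U).
E[V | U=-0.0] = 2.8 + (-0.37)·(4.4/4.2)·(-0.0 − (7.1)) = 2.8 + (-0.38762)·(-7.1) = 5.5521.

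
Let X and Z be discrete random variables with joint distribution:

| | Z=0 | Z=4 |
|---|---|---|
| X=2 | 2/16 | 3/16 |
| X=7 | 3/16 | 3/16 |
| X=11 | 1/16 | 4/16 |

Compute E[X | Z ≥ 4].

71/10

P(Z ≥ 4) = 5/8.
Σ X·P over the event = 2·(3/16) + 7·(3/16) + 11·(4/16) = 71/16.
E[X | Z ≥ 4] = (71/16) / (5/8) = 71/10.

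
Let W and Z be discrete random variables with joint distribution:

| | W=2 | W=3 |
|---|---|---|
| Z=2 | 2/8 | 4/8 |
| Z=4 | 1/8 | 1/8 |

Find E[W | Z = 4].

5/2

P(Z = 4) = 1/4.
Σ W·P over the event = 2·(1/8) + 3·(1/8) = 5/8.
E[W | Z = 4] = (5/8) / (1/4) = 5/2.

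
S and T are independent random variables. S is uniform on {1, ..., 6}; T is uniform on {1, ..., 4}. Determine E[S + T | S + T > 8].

Outcomes with S + T > 8: (5,4), (6,3), (6,4), each with probability 1/24.
E[S + T | S + T > 8] = (9 + 9 + 10) / 3 = 28/3.

28/3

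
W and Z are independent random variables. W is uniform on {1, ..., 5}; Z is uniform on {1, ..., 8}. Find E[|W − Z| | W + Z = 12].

3

P(W + Z = 12) = 1/20.
Summing |W−Z|·P(x,y) over outcomes with W + Z = 12 gives 3/20.
E[|W − Z| | W + Z = 12] = (3/20) / (1/20) = 3.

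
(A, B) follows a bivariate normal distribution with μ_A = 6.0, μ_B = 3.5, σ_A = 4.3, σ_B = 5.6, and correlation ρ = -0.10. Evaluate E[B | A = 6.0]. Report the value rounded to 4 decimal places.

3.5000

E[B | A=x] = μ_B + ρ(σ_B/σ_A)(x − μ_A) for jointly normal variables.
E[B | A=6.0] = 3.5 + (-0.10)·(5.6/4.3)·(6.0 − (6.0)) = 3.5 + (-0.13023)·(0) = 3.5000.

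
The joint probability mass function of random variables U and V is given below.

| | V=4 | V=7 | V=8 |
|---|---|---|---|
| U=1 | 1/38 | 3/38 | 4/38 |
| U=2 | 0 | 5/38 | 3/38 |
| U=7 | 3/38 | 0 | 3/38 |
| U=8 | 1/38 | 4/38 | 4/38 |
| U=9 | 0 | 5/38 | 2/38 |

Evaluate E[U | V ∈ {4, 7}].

60/11

P(V ∈ {4, 7}) = 11/19.
Σ U·P over the event = 1·(1/38) + 1·(3/38) + 2·(5/38) + 7·(3/38) + 8·(1/38) + 8·(4/38) + 9·(5/38) = 60/19.
E[U | V ∈ {4, 7}] = (60/19) / (11/19) = 60/11.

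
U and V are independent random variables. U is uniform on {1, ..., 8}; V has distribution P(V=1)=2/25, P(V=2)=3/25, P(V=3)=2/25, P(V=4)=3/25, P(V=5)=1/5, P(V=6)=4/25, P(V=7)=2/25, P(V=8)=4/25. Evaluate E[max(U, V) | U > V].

P(U > V) = 79/200.
Summing max(U,V)·P(x,y) over outcomes with U > V gives 61/25.
E[max(U, V) | U > V] = (61/25) / (79/200) = 488/79.

488/79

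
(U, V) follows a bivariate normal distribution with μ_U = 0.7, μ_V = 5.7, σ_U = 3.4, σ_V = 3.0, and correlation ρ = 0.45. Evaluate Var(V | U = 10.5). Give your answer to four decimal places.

Var(V | U=x) = (1 − ρ²)·σ_V².
Var(V | U=10.5) = (3.0)²·(1 − (0.45)²) = 9·0.7975 = 7.1775.

7.1775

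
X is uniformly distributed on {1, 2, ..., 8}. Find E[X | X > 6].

15/2

Given X > 6, X is equally likely to be any of {7, 8}.
E[X | X > 6] = (7 + 8) / 2 = 15/2.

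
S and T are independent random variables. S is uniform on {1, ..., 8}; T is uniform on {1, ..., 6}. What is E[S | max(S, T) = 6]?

51/11

P(max(S, T) = 6) = 11/48.
Summing S·P(x,y) over outcomes with max(S, T) = 6 gives 17/16.
E[S | max(S, T) = 6] = (17/16) / (11/48) = 51/11.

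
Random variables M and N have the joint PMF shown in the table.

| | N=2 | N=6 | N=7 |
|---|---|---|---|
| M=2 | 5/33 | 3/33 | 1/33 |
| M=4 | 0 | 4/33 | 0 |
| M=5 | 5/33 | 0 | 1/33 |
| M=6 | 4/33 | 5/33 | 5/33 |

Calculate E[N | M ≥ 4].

P(M ≥ 4) = 8/11.
Σ N·P over the event = 6·(4/33) + 2·(5/33) + 7·(1/33) + 2·(4/33) + 6·(5/33) + 7·(5/33) = 38/11.
E[N | M ≥ 4] = (38/11) / (8/11) = 19/4.

19/4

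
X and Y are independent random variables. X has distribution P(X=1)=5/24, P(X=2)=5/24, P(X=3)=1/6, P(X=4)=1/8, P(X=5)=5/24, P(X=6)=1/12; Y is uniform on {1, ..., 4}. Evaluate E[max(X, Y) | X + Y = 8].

P(X + Y = 8) = 5/48.
Summing max(X,Y)·P(x,y) over outcomes with X + Y = 8 gives 49/96.
E[max(X, Y) | X + Y = 8] = (49/96) / (5/48) = 49/10.

49/10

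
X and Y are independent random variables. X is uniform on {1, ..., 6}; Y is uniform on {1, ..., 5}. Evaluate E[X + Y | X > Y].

P(X > Y) = 1/2.
Summing (X+Y)·P(x,y) over outcomes with X > Y gives 7/2.
E[X + Y | X > Y] = (7/2) / (1/2) = 7.

7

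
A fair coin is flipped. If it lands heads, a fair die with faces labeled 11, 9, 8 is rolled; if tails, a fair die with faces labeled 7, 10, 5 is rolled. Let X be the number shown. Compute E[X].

25/3

E[X | heads] = (11+9+8)/3 = 28/3.
E[X | tails] = (7+10+5)/3 = 22/3.
E[X] = (1/2)·(28/3) + (1/2)·(22/3) = 25/3.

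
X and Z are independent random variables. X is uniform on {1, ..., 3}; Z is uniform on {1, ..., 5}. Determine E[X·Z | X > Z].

11/3

P(X > Z) = 1/5.
Summing XZ·P(x,y) over outcomes with X > Z gives 11/15.
E[X·Z | X > Z] = (11/15) / (1/5) = 11/3.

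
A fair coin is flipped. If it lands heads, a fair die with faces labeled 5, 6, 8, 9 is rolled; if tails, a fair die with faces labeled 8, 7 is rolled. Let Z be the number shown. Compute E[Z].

E[Z | heads] = (5+6+8+9)/4 = 7.
E[Z | tails] = (8+7)/2 = 15/2.
E[Z] = (1/2)·(7) + (1/2)·(15/2) = 29/4.

29/4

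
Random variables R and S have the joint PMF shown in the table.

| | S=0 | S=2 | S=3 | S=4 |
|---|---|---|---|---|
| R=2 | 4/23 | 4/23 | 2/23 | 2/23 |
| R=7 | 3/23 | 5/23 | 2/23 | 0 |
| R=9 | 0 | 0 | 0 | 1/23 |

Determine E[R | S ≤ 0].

29/7

P(S ≤ 0) = 7/23.
Summing R·P(R=x,S=y) over the conditioning event gives 29/23.
E[R | S ≤ 0] = (29/23) / (7/23) = 29/7.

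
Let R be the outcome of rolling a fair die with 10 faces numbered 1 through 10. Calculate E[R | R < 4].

Given R < 4, R is equally likely to be any of {1, 2, 3}.
E[R | R < 4] = (1 + 2 + 3) / 3 = 2.

2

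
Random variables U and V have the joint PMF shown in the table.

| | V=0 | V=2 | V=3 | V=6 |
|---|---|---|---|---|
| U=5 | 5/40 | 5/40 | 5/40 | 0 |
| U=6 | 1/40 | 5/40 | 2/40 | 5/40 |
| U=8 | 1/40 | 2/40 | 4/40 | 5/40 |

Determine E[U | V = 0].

P(V = 0) = 7/40.
Σ U·P over the event = 5·(5/40) + 6·(1/40) + 8·(1/40) = 39/40.
E[U | V = 0] = (39/40) / (7/40) = 39/7.

39/7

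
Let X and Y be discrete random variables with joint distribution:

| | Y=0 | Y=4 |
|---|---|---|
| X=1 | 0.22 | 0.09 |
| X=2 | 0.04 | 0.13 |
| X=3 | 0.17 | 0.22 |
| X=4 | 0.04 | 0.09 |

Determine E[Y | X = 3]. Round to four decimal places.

2.2564

P(X = 3) = 0.39.
Σ Y·P over the event = 0·(0.17) + 4·(0.22) = 0.88.
E[Y | X = 3] = (0.88) / (0.39) = 2.2564.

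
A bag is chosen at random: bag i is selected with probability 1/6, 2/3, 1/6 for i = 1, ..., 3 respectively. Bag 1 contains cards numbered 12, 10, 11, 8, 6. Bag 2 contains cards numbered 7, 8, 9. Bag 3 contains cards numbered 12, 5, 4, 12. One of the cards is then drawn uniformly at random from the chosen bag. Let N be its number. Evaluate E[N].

331/40

E[N | bag 1] = (12+10+11+8+6)/5 = 47/5.
E[N | bag 2] = (7+8+9)/3 = 8.
E[N | bag 3] = (12+5+4+12)/4 = 33/4.
By the law of total expectation,
E[N] = (1/6)·(47/5) + (2/3)·(8) + (1/6)·(33/4) = 331/40.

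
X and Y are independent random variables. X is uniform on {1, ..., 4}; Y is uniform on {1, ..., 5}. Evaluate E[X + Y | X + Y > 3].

6

P(X + Y > 3) = 17/20.
Summing (X+Y)·P(x,y) over outcomes with X + Y > 3 gives 51/10.
E[X + Y | X + Y > 3] = (51/10) / (17/20) = 6.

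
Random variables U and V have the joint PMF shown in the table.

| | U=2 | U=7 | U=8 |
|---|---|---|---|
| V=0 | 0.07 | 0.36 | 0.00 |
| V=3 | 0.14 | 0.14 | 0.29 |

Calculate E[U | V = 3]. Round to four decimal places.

P(V = 3) = 0.57.
Σ U·P over the event = 2·(0.14) + 7·(0.14) + 8·(0.29) = 3.58.
E[U | V = 3] = (3.58) / (0.57) = 6.2807.

6.2807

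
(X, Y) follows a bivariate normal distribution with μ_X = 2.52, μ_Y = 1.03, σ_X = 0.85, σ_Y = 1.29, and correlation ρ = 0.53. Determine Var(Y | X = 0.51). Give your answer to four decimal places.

1.1967

Var(Y | X=x) = (1 − ρ²)·σ_Y².
Var(Y | X=0.51) = (1.29)²·(1 − (0.53)²) = 1.6641·0.7191 = 1.1967.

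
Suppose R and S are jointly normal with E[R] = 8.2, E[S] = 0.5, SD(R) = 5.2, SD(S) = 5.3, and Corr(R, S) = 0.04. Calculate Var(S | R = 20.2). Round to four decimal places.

28.0451

Var(S | R=x) = (1 − ρ²)·σ_S².
Var(S | R=20.2) = (5.3)²·(1 − (0.04)²) = 28.09·0.9984 = 28.0451.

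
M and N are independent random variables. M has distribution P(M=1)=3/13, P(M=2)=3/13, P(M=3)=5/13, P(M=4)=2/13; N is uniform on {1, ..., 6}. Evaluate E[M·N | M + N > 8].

178/9

P(M + N > 8) = 3/26.
Summing MN·P(x,y) over outcomes with M + N > 8 gives 89/39.
E[M·N | M + N > 8] = (89/39) / (3/26) = 178/9.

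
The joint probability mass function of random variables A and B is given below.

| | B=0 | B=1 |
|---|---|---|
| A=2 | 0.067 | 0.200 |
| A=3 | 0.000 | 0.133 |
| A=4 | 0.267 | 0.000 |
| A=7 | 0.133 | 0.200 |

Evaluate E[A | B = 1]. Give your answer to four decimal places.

4.1257

P(B = 1) = 0.533.
Σ A·P over the event = 2·(0.200) + 3·(0.133) + 7·(0.200) = 2.199.
E[A | B = 1] = (2.199) / (0.533) = 4.1257.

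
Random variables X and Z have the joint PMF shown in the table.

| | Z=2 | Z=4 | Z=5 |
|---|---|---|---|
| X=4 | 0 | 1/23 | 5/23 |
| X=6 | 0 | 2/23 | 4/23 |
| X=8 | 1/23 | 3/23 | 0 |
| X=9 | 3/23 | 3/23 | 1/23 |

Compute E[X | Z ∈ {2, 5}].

44/7

P(Z ∈ {2, 5}) = 14/23.
Σ X·P over the event = 4·(5/23) + 6·(4/23) + 8·(1/23) + 9·(3/23) + 9·(1/23) = 88/23.
E[X | Z ∈ {2, 5}] = (88/23) / (14/23) = 44/7.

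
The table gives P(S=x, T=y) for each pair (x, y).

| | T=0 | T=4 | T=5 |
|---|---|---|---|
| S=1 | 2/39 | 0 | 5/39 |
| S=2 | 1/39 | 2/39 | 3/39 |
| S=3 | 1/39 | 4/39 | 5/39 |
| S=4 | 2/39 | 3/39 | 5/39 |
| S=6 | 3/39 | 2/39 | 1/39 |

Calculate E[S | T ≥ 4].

46/15

P(T ≥ 4) = 10/13.
Summing S·P(S=x,T=y) over the conditioning event gives 92/39.
E[S | T ≥ 4] = (92/39) / (10/13) = 46/15.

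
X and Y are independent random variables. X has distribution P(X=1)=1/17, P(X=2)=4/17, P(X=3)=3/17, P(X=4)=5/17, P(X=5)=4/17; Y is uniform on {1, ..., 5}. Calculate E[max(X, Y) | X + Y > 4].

P(X + Y > 4) = 71/85.
Summing max(X,Y)·P(x,y) over outcomes with X + Y > 4 gives 307/85.
E[max(X, Y) | X + Y > 4] = (307/85) / (71/85) = 307/71.

307/71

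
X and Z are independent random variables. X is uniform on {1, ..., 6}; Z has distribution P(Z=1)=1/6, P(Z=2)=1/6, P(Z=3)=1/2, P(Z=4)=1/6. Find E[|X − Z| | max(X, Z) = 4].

14/9

P(max(X, Z) = 4) = 1/4.
Summing |X−Z|·P(x,y) over outcomes with max(X, Z) = 4 gives 7/18.
E[|X − Z| | max(X, Z) = 4] = (7/18) / (1/4) = 14/9.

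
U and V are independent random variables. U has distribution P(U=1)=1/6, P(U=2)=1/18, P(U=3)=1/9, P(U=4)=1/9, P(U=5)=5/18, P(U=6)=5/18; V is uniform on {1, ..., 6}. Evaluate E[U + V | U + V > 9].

290/27

P(U + V > 9) = 1/4.
Summing (U+V)·P(x,y) over outcomes with U + V > 9 gives 145/54.
E[U + V | U + V > 9] = (145/54) / (1/4) = 290/27.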